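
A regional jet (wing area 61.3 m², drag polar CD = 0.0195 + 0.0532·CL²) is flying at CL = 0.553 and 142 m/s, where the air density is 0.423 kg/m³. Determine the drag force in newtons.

CD = 0.0195 + 0.0532 × 0.553² = 0.03577
D = ½ρv²S·CD = ½ × 0.423 × 142² × 61.3 × 0.03577 = 9350 N

D = 9350 N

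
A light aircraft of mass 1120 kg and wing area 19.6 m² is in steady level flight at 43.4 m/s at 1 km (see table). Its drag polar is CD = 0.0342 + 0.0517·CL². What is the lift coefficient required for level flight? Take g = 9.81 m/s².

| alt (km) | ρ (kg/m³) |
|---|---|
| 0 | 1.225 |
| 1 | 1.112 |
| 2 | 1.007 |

At 1 km, from the table: ρ = 1.112 kg/m³.
Level flight ⇒ L = W = m·g = 1120 × 9.81 = 10987 N.
q = ½ρv² = ½ × 1.112 × 43.4² = 1047 Pa.
CL = W/(q·S) = 10987 / (1047 × 19.6) = 0.5353.

CL = 0.535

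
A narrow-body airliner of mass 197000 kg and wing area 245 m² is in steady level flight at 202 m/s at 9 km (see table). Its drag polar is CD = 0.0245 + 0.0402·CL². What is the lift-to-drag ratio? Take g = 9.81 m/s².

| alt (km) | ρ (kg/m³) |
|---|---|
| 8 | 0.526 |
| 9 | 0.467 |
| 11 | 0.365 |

L/D = 15.9

At 9 km, from the table: ρ = 0.467 kg/m³.
Weight W = mg = 197000 × 9.81 = 1.9326×10^6 N; in level flight L = W.
q = ½ρv² = ½ × 0.467 × 202² = 9528 Pa.
CL = W/(q·S) = 1.9326×10^6 / (9528 × 245) = 0.8279.
CD = 0.0245 + 0.0402 × 0.8279² = 0.05205.
L/D = CL/CD = 0.8279 / 0.05205 = 15.9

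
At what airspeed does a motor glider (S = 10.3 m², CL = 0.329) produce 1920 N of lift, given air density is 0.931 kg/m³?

L = ½ρv²S·CL ⇒ v = √(2L/(ρ·S·CL))
v = √(2 × 1920 / (0.931 × 10.3 × 0.329)) = √1217 = 34.9 m/s

v = 34.9 m/s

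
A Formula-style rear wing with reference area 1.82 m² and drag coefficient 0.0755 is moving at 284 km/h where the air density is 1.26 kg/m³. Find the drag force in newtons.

D = 539 N

Convert speed: v = 284 km/h ÷ 3.6 = 78.89 m/s.
D = ½ρv²S·CD = ½ × 1.26 × 78.89² × 1.82 × 0.0755 = 539 N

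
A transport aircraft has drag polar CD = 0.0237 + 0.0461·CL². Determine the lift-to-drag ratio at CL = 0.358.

L/D = 12.1

CD = 0.0237 + 0.0461 × 0.358² = 0.02961
L/D = CL/CD = 0.358 / 0.02961 = 12.1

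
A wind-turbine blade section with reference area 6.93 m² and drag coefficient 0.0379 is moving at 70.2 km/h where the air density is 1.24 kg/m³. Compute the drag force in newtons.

Convert speed: v = 70.2 km/h ÷ 3.6 = 19.5 m/s.
D = ½ρv²S·CD = ½ × 1.24 × 19.5² × 6.93 × 0.0379 = 61.9 N

D = 61.9 N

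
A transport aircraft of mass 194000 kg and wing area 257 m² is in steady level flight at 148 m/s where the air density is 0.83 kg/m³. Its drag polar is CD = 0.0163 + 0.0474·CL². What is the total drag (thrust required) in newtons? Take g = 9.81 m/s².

D = 1.12×10^5 N

Weight W = mg = 194000 × 9.81 = 1.9031×10^6 N; in level flight L = W.
q = ½ρv² = ½ × 0.83 × 148² = 9090 Pa.
CL = 2W/(ρv²S) = 2×1.9031×10^6/(0.83×148²×257) = 0.8146.
CD = 0.0163 + 0.0474 × 0.8146² = 0.04776.
D = q·S·CD = 9090 × 257 × 0.04776 = 1.116×10^5 N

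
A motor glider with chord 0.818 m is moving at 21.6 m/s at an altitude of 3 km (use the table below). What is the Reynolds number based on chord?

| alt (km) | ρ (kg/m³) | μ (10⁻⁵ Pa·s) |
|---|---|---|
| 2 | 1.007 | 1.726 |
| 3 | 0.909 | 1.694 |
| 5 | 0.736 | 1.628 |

Re = 9.48×10^5

At 3 km, from the table: ρ = 0.909 kg/m³, μ = 1.694×10⁻⁵ Pa·s.
Re = ρ·v·c/μ = 0.909 × 21.6 × 0.818 / (1.694×10⁻⁵) = 9.48×10^5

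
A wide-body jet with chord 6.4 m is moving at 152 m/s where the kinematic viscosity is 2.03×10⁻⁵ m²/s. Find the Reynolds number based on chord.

Re = 4.79×10^7

Re = v·c/ν = 152 × 6.4 / (2.03×10⁻⁵) = 4.79×10^7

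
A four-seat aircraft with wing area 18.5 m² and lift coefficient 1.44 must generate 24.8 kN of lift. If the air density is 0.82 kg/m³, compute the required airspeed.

L = ½ρv²S·CL ⇒ v = √(2L/(ρ·S·CL))
v = √(2 × 24800 / (0.82 × 18.5 × 1.44)) = √2271 = 47.7 m/s

v = 47.7 m/s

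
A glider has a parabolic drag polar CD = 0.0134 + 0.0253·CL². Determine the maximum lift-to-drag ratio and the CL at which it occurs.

(L/D)max = 27.2, at CL = 0.728

For CD = CD0 + K·CL², (L/D)max occurs at CL* = √(CD0/K) and equals 1/(2√(K·CD0)).
(L/D)max = 1/(2√(0.0253 × 0.0134)) = 1/(2 × 0.01841) = 27.2
CL* = √(0.0134/0.0253) = 0.728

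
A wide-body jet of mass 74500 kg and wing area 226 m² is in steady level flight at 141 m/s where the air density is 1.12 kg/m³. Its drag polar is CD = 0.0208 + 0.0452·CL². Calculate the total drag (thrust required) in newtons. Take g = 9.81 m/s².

Weight W = mg = 74500 × 9.81 = 7.3084×10^5 N; in level flight L = W.
Dynamic pressure q = 0.5 × 1.12 × 141² = 11130 Pa.
CL = W/(q·S) = 7.3084×10^5 / (11130 × 226) = 0.2905.
CD = 0.0208 + 0.0452 × 0.2905² = 0.02461.
D = q·S·CD = 11130 × 226 × 0.02461 = 61930 N

D = 61900 N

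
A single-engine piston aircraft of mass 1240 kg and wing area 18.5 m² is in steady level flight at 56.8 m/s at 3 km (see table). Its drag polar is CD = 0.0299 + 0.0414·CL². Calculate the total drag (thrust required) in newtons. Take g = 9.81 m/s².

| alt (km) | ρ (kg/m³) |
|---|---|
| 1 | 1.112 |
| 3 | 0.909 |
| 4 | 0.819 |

D = 1040 N

At 3 km, from the table: ρ = 0.909 kg/m³.
Level flight ⇒ L = W = m·g = 1240 × 9.81 = 12164 N.
q = ½ρv² = ½ × 0.909 × 56.8² = 1466 Pa.
Required CL = L/(qS) = 12164/(1466·18.5) = 0.4484.
CD = 0.0299 + 0.0414 × 0.4484² = 0.03822.
D = q·S·CD = 1466 × 18.5 × 0.03822 = 1037 N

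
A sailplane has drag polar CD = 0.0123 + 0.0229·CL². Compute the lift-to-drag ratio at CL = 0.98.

CD = 0.0123 + 0.0229 × 0.98² = 0.03429
L/D = CL/CD = 0.98 / 0.03429 = 28.6

L/D = 28.6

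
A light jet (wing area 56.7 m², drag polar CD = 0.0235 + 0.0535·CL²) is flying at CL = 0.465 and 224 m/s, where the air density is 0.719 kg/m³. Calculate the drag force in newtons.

CD = 0.0235 + 0.0535 × 0.465² = 0.03507
D = ½ρv²S·CD = ½ × 0.719 × 224² × 56.7 × 0.03507 = 35900 N

D = 35900 N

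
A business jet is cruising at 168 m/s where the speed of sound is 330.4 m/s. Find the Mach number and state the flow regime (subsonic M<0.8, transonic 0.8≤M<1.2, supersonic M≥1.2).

M = 0.508 (subsonic)

M = v/a = 168 / 330.4 = 0.508
M = 0.508 → subsonic.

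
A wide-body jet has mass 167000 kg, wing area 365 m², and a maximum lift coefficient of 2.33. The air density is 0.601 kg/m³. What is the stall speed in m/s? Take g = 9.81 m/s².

V_stall = 80.1 m/s

Weight W = mg = 167000 × 9.81 = 1.638×10^6 N.
V_stall = √(2W/(ρ·S·CL,max)) = √(2 × 1.638×10^6 / (0.601 × 365 × 2.33))
V_stall = √6411 = 80.1 m/s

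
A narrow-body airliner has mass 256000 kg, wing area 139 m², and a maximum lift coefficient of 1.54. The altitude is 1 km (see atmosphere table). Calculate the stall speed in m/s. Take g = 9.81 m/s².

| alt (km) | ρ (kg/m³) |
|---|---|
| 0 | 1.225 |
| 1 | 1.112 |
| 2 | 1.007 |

V_stall = 145 m/s

At 1 km, from the table: ρ = 1.112 kg/m³.
Weight W = mg = 256000 × 9.81 = 2.511×10^6 N.
From L = ½ρV²S·CL,max = W: V_stall = √(2W/(ρSCL,max)) = √(2·2.511×10^6/(1.112·139·1.54))
V_stall = √21100 = 145 m/s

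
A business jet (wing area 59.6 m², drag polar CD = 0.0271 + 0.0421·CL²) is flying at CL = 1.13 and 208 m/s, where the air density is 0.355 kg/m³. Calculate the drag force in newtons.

CD = 0.0271 + 0.0421 × 1.13² = 0.08086
D = ½ρv²S·CD = ½ × 0.355 × 208² × 59.6 × 0.08086 = 37000 N

D = 37000 N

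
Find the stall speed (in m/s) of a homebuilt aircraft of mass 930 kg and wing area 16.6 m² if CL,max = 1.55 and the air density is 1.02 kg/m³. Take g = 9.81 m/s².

V_stall = 26.4 m/s

Stall occurs when L = W at CL,max. W = mg = 930 × 9.81 = 9123 N.
V_stall = √(2W/(ρ·S·CL,max)) = √(2 × 9123 / (1.02 × 16.6 × 1.55))
V_stall = √695.3 = 26.4 m/s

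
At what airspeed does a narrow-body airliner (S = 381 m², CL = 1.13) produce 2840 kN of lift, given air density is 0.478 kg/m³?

L = ½ρv²S·CL ⇒ v = √(2L/(ρ·S·CL))
v = √(2 × 2.84×10^6 / (0.478 × 381 × 1.13)) = √27600 = 166 m/s

v = 166 m/s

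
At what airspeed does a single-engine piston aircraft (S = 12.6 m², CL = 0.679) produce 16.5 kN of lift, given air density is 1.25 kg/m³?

v = 55.5 m/s

L = ½ρv²S·CL ⇒ v = √(2L/(ρ·S·CL))
v = √(2 × 16500 / (1.25 × 12.6 × 0.679)) = √3086 = 55.5 m/s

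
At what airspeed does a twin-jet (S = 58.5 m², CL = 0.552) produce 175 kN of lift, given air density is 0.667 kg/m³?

L = ½ρv²S·CL ⇒ v = √(2L/(ρ·S·CL))
v = √(2 × 1.75×10^5 / (0.667 × 58.5 × 0.552)) = √16250 = 127 m/s

v = 127 m/s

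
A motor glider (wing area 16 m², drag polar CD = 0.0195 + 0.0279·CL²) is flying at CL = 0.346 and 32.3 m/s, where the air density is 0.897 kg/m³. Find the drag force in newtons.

D = 171 N

CD = 0.0195 + 0.0279 × 0.346² = 0.02284
D = ½ρv²S·CD = ½ × 0.897 × 32.3² × 16 × 0.02284 = 171 N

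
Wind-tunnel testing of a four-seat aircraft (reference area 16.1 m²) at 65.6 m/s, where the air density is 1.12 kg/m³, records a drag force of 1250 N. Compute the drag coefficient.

CD = 0.0322

From D = ½ρv²S·CD, rearranging gives CD = 2D/(ρv²S).
CD = 2 × 1250 / (1.12 × 65.6² × 16.1) = 0.0322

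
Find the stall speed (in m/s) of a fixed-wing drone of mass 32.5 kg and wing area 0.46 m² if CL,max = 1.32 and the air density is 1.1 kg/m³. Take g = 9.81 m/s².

V_stall = 30.9 m/s

Weight W = mg = 32.5 × 9.81 = 318.8 N.
From L = ½ρV²S·CL,max = W: V_stall = √(2W/(ρSCL,max)) = √(2·318.8/(1.1·0.46·1.32))
V_stall = √954.7 = 30.9 m/s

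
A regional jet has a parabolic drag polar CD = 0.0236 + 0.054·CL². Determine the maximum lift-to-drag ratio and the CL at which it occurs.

(L/D)max = 14, at CL = 0.661

For CD = CD0 + K·CL², (L/D)max occurs at CL* = √(CD0/K) and equals 1/(2√(K·CD0)).
(L/D)max = 1/(2√(0.054 × 0.0236)) = 1/(2 × 0.0357) = 14
CL* = √(0.0236/0.054) = 0.661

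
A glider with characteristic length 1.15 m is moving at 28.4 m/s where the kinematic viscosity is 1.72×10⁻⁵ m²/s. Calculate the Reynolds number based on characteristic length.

Re = v·c/ν = 28.4 × 1.15 / (1.72×10⁻⁵) = 1.9×10^6

Re = 1.9×10^6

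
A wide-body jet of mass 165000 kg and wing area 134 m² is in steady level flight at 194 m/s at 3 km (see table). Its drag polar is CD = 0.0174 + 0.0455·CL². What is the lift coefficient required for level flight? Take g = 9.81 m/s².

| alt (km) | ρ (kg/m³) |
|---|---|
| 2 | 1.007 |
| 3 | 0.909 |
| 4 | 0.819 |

At 3 km, from the table: ρ = 0.909 kg/m³.
Weight W = mg = 165000 × 9.81 = 1.6186×10^6 N; in level flight L = W.
Dynamic pressure q = 0.5 × 0.909 × 194² = 17110 Pa.
Required CL = L/(qS) = 1.6186×10^6/(17110·134) = 0.7062.

CL = 0.706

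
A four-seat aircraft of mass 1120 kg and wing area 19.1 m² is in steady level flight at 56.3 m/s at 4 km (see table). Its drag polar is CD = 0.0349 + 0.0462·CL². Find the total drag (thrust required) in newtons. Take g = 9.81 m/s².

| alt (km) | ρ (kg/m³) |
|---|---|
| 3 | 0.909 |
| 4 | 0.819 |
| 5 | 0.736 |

At 4 km, from the table: ρ = 0.819 kg/m³.
In steady level flight, lift balances weight: W = mg = 1120 × 9.81 = 10987 N.
Dynamic pressure q = 0.5 × 0.819 × 56.3² = 1298 Pa.
Required CL = L/(qS) = 10987/(1298·19.1) = 0.4432.
CD = 0.0349 + 0.0462 × 0.4432² = 0.04397.
D = q·S·CD = 1298 × 19.1 × 0.04397 = 1090 N

D = 1090 N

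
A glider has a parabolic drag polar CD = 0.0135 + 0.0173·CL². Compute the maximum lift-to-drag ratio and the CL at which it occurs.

(L/D)max = 32.7, at CL = 0.883

For CD = CD0 + K·CL², (L/D)max occurs at CL* = √(CD0/K) and equals 1/(2√(K·CD0)).
(L/D)max = 1/(2√(0.0173 × 0.0135)) = 1/(2 × 0.01528) = 32.7
CL* = √(0.0135/0.0173) = 0.883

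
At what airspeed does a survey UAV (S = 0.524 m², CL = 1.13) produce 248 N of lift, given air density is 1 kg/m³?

v = 28.9 m/s

L = ½ρv²S·CL ⇒ v = √(2L/(ρ·S·CL))
v = √(2 × 248 / (1 × 0.524 × 1.13)) = √837.7 = 28.9 m/s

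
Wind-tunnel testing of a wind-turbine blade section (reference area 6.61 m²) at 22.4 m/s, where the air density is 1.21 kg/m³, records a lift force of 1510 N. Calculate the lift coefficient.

CL = 0.753

From L = ½ρv²S·CL, rearranging gives CL = 2L/(ρv²S).
CL = 2 × 1510 / (1.21 × 22.4² × 6.61) = 0.753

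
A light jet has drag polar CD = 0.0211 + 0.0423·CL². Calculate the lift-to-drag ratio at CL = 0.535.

CD = 0.0211 + 0.0423 × 0.535² = 0.03321
L/D = CL/CD = 0.535 / 0.03321 = 16.1

L/D = 16.1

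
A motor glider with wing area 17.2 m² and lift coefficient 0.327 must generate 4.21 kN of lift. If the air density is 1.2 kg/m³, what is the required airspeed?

v = 35.3 m/s

L = ½ρv²S·CL ⇒ v = √(2L/(ρ·S·CL))
v = √(2 × 4210 / (1.2 × 17.2 × 0.327)) = √1248 = 35.3 m/s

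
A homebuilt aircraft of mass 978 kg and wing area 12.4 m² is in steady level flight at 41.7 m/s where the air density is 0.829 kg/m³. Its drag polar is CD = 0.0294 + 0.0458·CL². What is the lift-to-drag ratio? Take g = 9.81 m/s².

Weight W = mg = 978 × 9.81 = 9594.2 N; in level flight L = W.
Dynamic pressure q = 0.5 × 0.829 × 41.7² = 720.8 Pa.
CL = W/(q·S) = 9594.2 / (720.8 × 12.4) = 1.073.
CD = 0.0294 + 0.0458 × 1.073² = 0.08218.
L/D = CL/CD = 1.073 / 0.08218 = 13.1

L/D = 13.1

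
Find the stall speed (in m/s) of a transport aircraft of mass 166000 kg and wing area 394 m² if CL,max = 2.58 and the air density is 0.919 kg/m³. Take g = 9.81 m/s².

V_stall = 59 m/s

Stall occurs when L = W at CL,max. W = mg = 166000 × 9.81 = 1.628×10^6 N.
V_stall = √(2W/(ρ·S·CL,max)) = √(2 × 1.628×10^6 / (0.919 × 394 × 2.58))
V_stall = √3486 = 59 m/s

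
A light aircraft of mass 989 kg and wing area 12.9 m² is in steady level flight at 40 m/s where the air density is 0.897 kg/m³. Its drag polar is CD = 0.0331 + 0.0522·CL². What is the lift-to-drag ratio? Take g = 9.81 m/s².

Weight W = mg = 989 × 9.81 = 9702.1 N; in level flight L = W.
Dynamic pressure q = 0.5 × 0.897 × 40² = 717.6 Pa.
CL = W/(q·S) = 9702.1 / (717.6 × 12.9) = 1.048.
CD = 0.0331 + 0.0522 × 1.048² = 0.09044.
L/D = CL/CD = 1.048 / 0.09044 = 11.6

L/D = 11.6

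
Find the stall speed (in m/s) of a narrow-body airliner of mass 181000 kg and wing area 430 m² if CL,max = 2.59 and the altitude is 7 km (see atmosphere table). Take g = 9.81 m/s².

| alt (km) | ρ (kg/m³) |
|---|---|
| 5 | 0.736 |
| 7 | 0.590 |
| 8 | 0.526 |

At 7 km, from the table: ρ = 0.590 kg/m³.
Weight W = mg = 181000 × 9.81 = 1.776×10^6 N.
V_stall = √(2W/(ρ·S·CL,max)) = √(2 × 1.776×10^6 / (0.59 × 430 × 2.59))
V_stall = √5405 = 73.5 m/s

V_stall = 73.5 m/s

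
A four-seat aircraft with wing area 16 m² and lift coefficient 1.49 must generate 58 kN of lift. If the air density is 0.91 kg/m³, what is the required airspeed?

v = 73.1 m/s

L = ½ρv²S·CL ⇒ v = √(2L/(ρ·S·CL))
v = √(2 × 58000 / (0.91 × 16 × 1.49)) = √5347 = 73.1 m/s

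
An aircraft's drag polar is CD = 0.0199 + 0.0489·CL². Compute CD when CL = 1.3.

CD = 0.103

CD = 0.0199 + 0.0489 × 1.3² = 0.0199 + 0.08264 = 0.103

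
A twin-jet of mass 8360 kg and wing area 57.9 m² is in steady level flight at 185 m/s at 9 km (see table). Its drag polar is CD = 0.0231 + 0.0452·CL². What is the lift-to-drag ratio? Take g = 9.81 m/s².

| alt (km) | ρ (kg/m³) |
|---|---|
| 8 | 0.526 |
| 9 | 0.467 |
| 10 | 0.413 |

L/D = 7.23

At 9 km, from the table: ρ = 0.467 kg/m³.
Weight W = mg = 8360 × 9.81 = 82012 N; in level flight L = W.
Dynamic pressure q = 0.5 × 0.467 × 185² = 7992 Pa.
Required CL = L/(qS) = 82012/(7992·57.9) = 0.1772.
CD = 0.0231 + 0.0452 × 0.1772² = 0.02452.
L/D = CL/CD = 0.1772 / 0.02452 = 7.23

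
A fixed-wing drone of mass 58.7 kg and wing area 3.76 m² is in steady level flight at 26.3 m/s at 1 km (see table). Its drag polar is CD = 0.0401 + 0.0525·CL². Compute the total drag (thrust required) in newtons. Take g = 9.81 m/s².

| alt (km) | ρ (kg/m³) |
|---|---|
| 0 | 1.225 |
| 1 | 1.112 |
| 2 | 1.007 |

D = 70 N

At 1 km, from the table: ρ = 1.112 kg/m³.
Weight W = mg = 58.7 × 9.81 = 575.85 N; in level flight L = W.
Dynamic pressure q = 0.5 × 1.112 × 26.3² = 384.6 Pa.
CL = W/(q·S) = 575.85 / (384.6 × 3.76) = 0.3982.
CD = 0.0401 + 0.0525 × 0.3982² = 0.04843.
D = q·S·CD = 384.6 × 3.76 × 0.04843 = 70.02 N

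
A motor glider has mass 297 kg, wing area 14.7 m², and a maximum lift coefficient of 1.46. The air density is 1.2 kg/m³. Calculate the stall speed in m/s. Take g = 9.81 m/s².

V_stall = 15 m/s

Weight W = mg = 297 × 9.81 = 2914 N.
V_stall = √(2W/(ρ·S·CL,max)) = √(2 × 2914 / (1.2 × 14.7 × 1.46))
V_stall = √226.3 = 15 m/s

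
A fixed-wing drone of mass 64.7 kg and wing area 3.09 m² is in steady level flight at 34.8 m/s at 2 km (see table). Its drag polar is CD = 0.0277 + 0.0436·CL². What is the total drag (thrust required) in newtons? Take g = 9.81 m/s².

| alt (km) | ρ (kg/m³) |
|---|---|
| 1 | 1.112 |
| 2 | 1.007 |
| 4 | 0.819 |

D = 61.5 N

At 2 km, from the table: ρ = 1.007 kg/m³.
Weight W = mg = 64.7 × 9.81 = 634.71 N; in level flight L = W.
q = ½ρv² = ½ × 1.007 × 34.8² = 609.8 Pa.
CL = 2W/(ρv²S) = 2×634.71/(1.007×34.8²×3.09) = 0.3369.
CD = 0.0277 + 0.0436 × 0.3369² = 0.03265.
D = q·S·CD = 609.8 × 3.09 × 0.03265 = 61.51 N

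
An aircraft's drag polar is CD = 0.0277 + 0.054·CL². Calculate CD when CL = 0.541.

CD = 0.0435

CD = 0.0277 + 0.054 × 0.541² = 0.0277 + 0.0158 = 0.0435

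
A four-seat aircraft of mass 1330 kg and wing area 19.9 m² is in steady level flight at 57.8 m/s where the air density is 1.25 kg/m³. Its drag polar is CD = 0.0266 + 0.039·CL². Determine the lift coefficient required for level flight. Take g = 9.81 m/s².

Weight W = mg = 1330 × 9.81 = 13047 N; in level flight L = W.
Dynamic pressure q = 0.5 × 1.25 × 57.8² = 2088 Pa.
CL = W/(q·S) = 13047 / (2088 × 19.9) = 0.314.

CL = 0.314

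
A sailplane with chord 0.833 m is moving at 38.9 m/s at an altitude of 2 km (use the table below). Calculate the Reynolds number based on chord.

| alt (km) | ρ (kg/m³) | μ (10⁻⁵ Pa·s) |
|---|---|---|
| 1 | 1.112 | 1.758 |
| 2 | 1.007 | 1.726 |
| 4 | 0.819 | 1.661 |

At 2 km, from the table: ρ = 1.007 kg/m³, μ = 1.726×10⁻⁵ Pa·s.
Re = ρ·v·c/μ = 1.007 × 38.9 × 0.833 / (1.726×10⁻⁵) = 1.89×10^6

Re = 1.89×10^6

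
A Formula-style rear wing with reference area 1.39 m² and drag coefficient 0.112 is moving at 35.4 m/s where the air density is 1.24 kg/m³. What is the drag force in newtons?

Dynamic pressure q = ½ρv² = ½ × 1.24 × 35.4² = 777 Pa.
D = q·S·CD = 777 × 1.39 × 0.112 = 121 N

D = 121 N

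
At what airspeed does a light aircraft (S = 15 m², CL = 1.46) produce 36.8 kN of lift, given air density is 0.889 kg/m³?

L = ½ρv²S·CL ⇒ v = √(2L/(ρ·S·CL))
v = √(2 × 36800 / (0.889 × 15 × 1.46)) = √3780 = 61.5 m/s

v = 61.5 m/s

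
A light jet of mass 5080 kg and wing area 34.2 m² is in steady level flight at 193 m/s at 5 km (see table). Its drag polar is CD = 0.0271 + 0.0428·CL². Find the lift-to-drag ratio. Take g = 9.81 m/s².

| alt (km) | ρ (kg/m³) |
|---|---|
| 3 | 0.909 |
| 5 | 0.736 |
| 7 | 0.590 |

L/D = 3.85

At 5 km, from the table: ρ = 0.736 kg/m³.
Level flight ⇒ L = W = m·g = 5080 × 9.81 = 49835 N.
q = ½ρv² = ½ × 0.736 × 193² = 13710 Pa.
CL = W/(q·S) = 49835 / (13710 × 34.2) = 0.1063.
CD = 0.0271 + 0.0428 × 0.1063² = 0.02758.
L/D = CL/CD = 0.1063 / 0.02758 = 3.85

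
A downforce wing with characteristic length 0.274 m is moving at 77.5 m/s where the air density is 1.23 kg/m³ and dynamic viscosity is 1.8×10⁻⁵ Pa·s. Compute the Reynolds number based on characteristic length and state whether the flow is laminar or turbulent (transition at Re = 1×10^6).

Re = 1.45×10^6 (turbulent)

Re = ρ·v·c/μ = 1.23 × 77.5 × 0.274 / (1.8×10⁻⁵) = 1.45×10^6
Since 1.45×10^6 > 1×10^6, the flow is turbulent.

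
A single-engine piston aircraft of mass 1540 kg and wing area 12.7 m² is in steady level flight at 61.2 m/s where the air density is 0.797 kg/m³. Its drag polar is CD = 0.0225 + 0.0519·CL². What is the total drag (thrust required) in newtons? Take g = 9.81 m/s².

Level flight ⇒ L = W = m·g = 1540 × 9.81 = 15107 N.
Dynamic pressure q = 0.5 × 0.797 × 61.2² = 1493 Pa.
CL = 2W/(ρv²S) = 2×15107/(0.797×61.2²×12.7) = 0.797.
CD = 0.0225 + 0.0519 × 0.797² = 0.05547.
D = q·S·CD = 1493 × 12.7 × 0.05547 = 1051 N

D = 1050 N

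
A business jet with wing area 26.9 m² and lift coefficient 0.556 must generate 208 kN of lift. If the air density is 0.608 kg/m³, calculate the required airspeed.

v = 214 m/s

L = ½ρv²S·CL ⇒ v = √(2L/(ρ·S·CL))
v = √(2 × 2.08×10^5 / (0.608 × 26.9 × 0.556)) = √45750 = 214 m/s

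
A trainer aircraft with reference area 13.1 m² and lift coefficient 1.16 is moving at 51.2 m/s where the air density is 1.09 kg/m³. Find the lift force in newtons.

L = ½ρv²S·CL = ½ × 1.09 × 51.2² × 13.1 × 1.16 = 21700 N ≈ 21.7 kN

L = 21700 N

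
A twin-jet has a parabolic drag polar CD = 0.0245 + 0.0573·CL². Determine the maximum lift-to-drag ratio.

(L/D)max = 13.3

For CD = CD0 + K·CL², (L/D)max occurs at CL* = √(CD0/K) and equals 1/(2√(K·CD0)).
(L/D)max = 1/(2√(0.0573 × 0.0245)) = 1/(2 × 0.03747) = 13.3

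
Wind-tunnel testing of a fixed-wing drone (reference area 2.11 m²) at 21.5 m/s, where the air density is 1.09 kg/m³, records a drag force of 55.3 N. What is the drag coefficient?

CD = 0.104

From D = ½ρv²S·CD, rearranging gives CD = 2D/(ρv²S).
CD = 2 × 55.3 / (1.09 × 21.5² × 2.11) = 0.104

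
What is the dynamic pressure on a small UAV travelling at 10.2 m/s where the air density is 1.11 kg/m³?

q = 57.7 Pa

q = ½ρv² = ½ × 1.11 × 10.2² = 57.7 Pa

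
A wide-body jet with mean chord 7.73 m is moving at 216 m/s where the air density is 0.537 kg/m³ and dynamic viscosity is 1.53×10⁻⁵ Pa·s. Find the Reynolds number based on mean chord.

Re = ρ·v·c/μ = 0.537 × 216 × 7.73 / (1.53×10⁻⁵) = 5.86×10^7

Re = 5.86×10^7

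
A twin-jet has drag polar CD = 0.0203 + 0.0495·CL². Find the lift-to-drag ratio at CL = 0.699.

CD = 0.0203 + 0.0495 × 0.699² = 0.04449
L/D = CL/CD = 0.699 / 0.04449 = 15.7

L/D = 15.7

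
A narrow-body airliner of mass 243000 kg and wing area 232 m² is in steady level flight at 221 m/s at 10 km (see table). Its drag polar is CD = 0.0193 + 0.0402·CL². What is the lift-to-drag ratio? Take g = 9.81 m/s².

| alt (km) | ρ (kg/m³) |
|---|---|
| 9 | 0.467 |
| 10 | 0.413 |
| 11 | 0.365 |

At 10 km, from the table: ρ = 0.413 kg/m³.
Weight W = mg = 243000 × 9.81 = 2.3838×10^6 N; in level flight L = W.
Dynamic pressure q = 0.5 × 0.413 × 221² = 10090 Pa.
Required CL = L/(qS) = 2.3838×10^6/(10090·232) = 1.019.
CD = 0.0193 + 0.0402 × 1.019² = 0.06102.
L/D = CL/CD = 1.019 / 0.06102 = 16.7

L/D = 16.7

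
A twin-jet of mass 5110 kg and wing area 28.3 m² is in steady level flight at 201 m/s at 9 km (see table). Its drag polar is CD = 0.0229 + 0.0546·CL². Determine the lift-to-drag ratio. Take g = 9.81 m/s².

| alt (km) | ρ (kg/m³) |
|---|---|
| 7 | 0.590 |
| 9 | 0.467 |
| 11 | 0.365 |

L/D = 7.56

At 9 km, from the table: ρ = 0.467 kg/m³.
Weight W = mg = 5110 × 9.81 = 50129 N; in level flight L = W.
Dynamic pressure q = 0.5 × 0.467 × 201² = 9434 Pa.
CL = W/(q·S) = 50129 / (9434 × 28.3) = 0.1878.
CD = 0.0229 + 0.0546 × 0.1878² = 0.02483.
L/D = CL/CD = 0.1878 / 0.02483 = 7.56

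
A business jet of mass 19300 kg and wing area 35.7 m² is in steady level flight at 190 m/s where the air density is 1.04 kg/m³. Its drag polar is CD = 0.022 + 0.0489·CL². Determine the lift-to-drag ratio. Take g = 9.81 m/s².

L/D = 10.9

Level flight ⇒ L = W = m·g = 19300 × 9.81 = 1.8933×10^5 N.
q = ½ρv² = ½ × 1.04 × 190² = 18770 Pa.
CL = W/(q·S) = 1.8933×10^5 / (18770 × 35.7) = 0.2825.
CD = 0.022 + 0.0489 × 0.2825² = 0.0259.
L/D = CL/CD = 0.2825 / 0.0259 = 10.9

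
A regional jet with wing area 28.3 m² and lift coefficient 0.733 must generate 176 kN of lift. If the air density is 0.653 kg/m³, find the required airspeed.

L = ½ρv²S·CL ⇒ v = √(2L/(ρ·S·CL))
v = √(2 × 1.76×10^5 / (0.653 × 28.3 × 0.733)) = √25990 = 161 m/s

v = 161 m/s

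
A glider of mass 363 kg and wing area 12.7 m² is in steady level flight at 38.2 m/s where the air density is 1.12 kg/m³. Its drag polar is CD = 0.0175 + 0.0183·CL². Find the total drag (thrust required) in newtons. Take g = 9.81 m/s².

In steady level flight, lift balances weight: W = mg = 363 × 9.81 = 3561 N.
Dynamic pressure q = 0.5 × 1.12 × 38.2² = 817.2 Pa.
CL = 2W/(ρv²S) = 2×3561/(1.12×38.2²×12.7) = 0.3431.
CD = 0.0175 + 0.0183 × 0.3431² = 0.01965.
D = q·S·CD = 817.2 × 12.7 × 0.01965 = 204 N

D = 204 N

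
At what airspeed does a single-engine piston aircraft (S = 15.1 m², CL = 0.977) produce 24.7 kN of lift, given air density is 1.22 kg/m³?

L = ½ρv²S·CL ⇒ v = √(2L/(ρ·S·CL))
v = √(2 × 24700 / (1.22 × 15.1 × 0.977)) = √2745 = 52.4 m/s

v = 52.4 m/s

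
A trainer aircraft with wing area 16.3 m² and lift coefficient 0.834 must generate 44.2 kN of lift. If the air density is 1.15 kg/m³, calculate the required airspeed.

L = ½ρv²S·CL ⇒ v = √(2L/(ρ·S·CL))
v = √(2 × 44200 / (1.15 × 16.3 × 0.834)) = √5655 = 75.2 m/s

v = 75.2 m/s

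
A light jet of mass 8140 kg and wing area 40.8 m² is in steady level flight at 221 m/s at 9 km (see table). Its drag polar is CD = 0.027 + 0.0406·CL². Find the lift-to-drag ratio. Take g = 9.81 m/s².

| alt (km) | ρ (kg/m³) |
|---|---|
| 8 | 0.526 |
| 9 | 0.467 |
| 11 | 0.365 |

At 9 km, from the table: ρ = 0.467 kg/m³.
Weight W = mg = 8140 × 9.81 = 79853 N; in level flight L = W.
Dynamic pressure q = 0.5 × 0.467 × 221² = 11400 Pa.
Required CL = L/(qS) = 79853/(11400·40.8) = 0.1716.
CD = 0.027 + 0.0406 × 0.1716² = 0.0282.
L/D = CL/CD = 0.1716 / 0.0282 = 6.09

L/D = 6.09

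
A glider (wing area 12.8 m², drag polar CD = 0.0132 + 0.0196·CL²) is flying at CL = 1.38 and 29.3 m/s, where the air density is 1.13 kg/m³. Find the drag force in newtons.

D = 314 N

CD = 0.0132 + 0.0196 × 1.38² = 0.05053
D = ½ρv²S·CD = ½ × 1.13 × 29.3² × 12.8 × 0.05053 = 314 N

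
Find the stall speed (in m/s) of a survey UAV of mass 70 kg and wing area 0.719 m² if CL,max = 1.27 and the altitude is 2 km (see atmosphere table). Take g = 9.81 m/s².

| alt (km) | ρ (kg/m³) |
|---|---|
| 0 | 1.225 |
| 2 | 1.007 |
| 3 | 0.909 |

V_stall = 38.6 m/s

At 2 km, from the table: ρ = 1.007 kg/m³.
Weight W = mg = 70 × 9.81 = 686.7 N.
V_stall = √(2W/(ρ·S·CL,max)) = √(2 × 686.7 / (1.007 × 0.719 × 1.27))
V_stall = √1494 = 38.6 m/s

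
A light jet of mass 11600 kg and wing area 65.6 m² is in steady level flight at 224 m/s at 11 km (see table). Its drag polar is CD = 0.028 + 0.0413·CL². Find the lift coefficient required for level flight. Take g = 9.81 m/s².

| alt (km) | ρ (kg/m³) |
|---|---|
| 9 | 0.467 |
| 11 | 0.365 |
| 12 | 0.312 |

At 11 km, from the table: ρ = 0.365 kg/m³.
In steady level flight, lift balances weight: W = mg = 11600 × 9.81 = 1.138×10^5 N.
Dynamic pressure q = 0.5 × 0.365 × 224² = 9157 Pa.
Required CL = L/(qS) = 1.138×10^5/(9157·65.6) = 0.1894.

CL = 0.189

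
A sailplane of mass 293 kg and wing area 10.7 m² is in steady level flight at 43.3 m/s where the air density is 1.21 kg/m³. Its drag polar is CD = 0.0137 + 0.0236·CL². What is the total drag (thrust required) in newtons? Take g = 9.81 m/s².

D = 182 N

Level flight ⇒ L = W = m·g = 293 × 9.81 = 2874.3 N.
q = ½ρv² = ½ × 1.21 × 43.3² = 1134 Pa.
CL = W/(q·S) = 2874.3 / (1134 × 10.7) = 0.2368.
CD = 0.0137 + 0.0236 × 0.2368² = 0.01502.
D = q·S·CD = 1134 × 10.7 × 0.01502 = 182.3 N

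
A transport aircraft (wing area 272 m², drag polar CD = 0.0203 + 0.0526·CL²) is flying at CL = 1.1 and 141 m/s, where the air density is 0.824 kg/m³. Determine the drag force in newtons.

CD = 0.0203 + 0.0526 × 1.1² = 0.08395
D = ½ρv²S·CD = ½ × 0.824 × 141² × 272 × 0.08395 = 1.87×10^5 N

D = 1.87×10^5 N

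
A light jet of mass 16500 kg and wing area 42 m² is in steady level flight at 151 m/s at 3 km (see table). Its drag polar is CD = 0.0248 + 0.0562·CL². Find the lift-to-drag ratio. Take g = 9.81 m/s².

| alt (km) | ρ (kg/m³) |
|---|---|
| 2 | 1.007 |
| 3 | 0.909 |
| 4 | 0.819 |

At 3 km, from the table: ρ = 0.909 kg/m³.
In steady level flight, lift balances weight: W = mg = 16500 × 9.81 = 1.6186×10^5 N.
q = ½ρv² = ½ × 0.909 × 151² = 10360 Pa.
Required CL = L/(qS) = 1.6186×10^5/(10360·42) = 0.3719.
CD = 0.0248 + 0.0562 × 0.3719² = 0.03257.
L/D = CL/CD = 0.3719 / 0.03257 = 11.4

L/D = 11.4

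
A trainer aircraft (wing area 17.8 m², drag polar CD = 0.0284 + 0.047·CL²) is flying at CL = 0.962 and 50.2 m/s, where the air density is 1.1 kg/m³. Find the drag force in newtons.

CD = 0.0284 + 0.047 × 0.962² = 0.0719
D = ½ρv²S·CD = ½ × 1.1 × 50.2² × 17.8 × 0.0719 = 1770 N

D = 1770 N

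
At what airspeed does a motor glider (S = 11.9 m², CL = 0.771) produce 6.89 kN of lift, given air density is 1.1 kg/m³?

v = 37 m/s

L = ½ρv²S·CL ⇒ v = √(2L/(ρ·S·CL))
v = √(2 × 6890 / (1.1 × 11.9 × 0.771)) = √1365 = 37 m/s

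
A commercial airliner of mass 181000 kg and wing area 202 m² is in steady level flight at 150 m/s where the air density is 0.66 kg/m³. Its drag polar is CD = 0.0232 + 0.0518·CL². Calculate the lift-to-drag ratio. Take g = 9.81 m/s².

L/D = 12.4

Level flight ⇒ L = W = m·g = 181000 × 9.81 = 1.7756×10^6 N.
q = ½ρv² = ½ × 0.66 × 150² = 7425 Pa.
Required CL = L/(qS) = 1.7756×10^6/(7425·202) = 1.184.
CD = 0.0232 + 0.0518 × 1.184² = 0.0958.
L/D = CL/CD = 1.184 / 0.0958 = 12.4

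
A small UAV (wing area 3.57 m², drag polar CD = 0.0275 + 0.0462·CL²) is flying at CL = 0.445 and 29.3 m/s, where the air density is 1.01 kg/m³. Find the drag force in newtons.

CD = 0.0275 + 0.0462 × 0.445² = 0.03665
D = ½ρv²S·CD = ½ × 1.01 × 29.3² × 3.57 × 0.03665 = 56.7 N

D = 56.7 N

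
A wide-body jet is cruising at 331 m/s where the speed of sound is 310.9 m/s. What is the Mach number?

M = v/a = 331 / 310.9 = 1.06

M = 1.06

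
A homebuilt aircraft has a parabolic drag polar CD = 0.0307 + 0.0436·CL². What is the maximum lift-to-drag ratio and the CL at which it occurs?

For CD = CD0 + K·CL², (L/D)max occurs at CL* = √(CD0/K) and equals 1/(2√(K·CD0)).
(L/D)max = 1/(2√(0.0436 × 0.0307)) = 1/(2 × 0.03659) = 13.7
CL* = √(0.0307/0.0436) = 0.839

(L/D)max = 13.7, at CL = 0.839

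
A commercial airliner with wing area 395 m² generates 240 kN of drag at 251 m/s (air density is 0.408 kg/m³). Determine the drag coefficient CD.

CD = 0.0473

From D = ½ρv²S·CD, rearranging gives CD = 2D/(ρv²S).
CD = 2 × 2.4×10^5 / (0.408 × 251² × 395) = 0.0473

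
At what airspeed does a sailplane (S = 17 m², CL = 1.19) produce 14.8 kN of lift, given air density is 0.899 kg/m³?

v = 40.3 m/s

L = ½ρv²S·CL ⇒ v = √(2L/(ρ·S·CL))
v = √(2 × 14800 / (0.899 × 17 × 1.19)) = √1628 = 40.3 m/s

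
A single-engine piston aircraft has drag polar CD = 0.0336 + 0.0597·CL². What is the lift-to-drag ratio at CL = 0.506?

CD = 0.0336 + 0.0597 × 0.506² = 0.04889
L/D = CL/CD = 0.506 / 0.04889 = 10.4

L/D = 10.4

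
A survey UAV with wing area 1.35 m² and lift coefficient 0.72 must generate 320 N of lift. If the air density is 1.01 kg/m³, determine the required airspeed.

v = 25.5 m/s

L = ½ρv²S·CL ⇒ v = √(2L/(ρ·S·CL))
v = √(2 × 320 / (1.01 × 1.35 × 0.72)) = √651.9 = 25.5 m/s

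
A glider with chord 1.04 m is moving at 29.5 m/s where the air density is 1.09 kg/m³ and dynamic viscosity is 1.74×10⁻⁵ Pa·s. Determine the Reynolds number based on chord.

Re = ρ·v·c/μ = 1.09 × 29.5 × 1.04 / (1.74×10⁻⁵) = 1.92×10^6

Re = 1.92×10^6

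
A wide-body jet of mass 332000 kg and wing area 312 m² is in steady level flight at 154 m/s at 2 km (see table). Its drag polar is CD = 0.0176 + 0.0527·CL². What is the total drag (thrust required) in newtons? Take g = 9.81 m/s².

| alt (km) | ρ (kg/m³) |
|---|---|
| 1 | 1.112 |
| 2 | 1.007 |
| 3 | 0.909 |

At 2 km, from the table: ρ = 1.007 kg/m³.
In steady level flight, lift balances weight: W = mg = 332000 × 9.81 = 3.2569×10^6 N.
q = ½ρv² = ½ × 1.007 × 154² = 11940 Pa.
Required CL = L/(qS) = 3.2569×10^6/(11940·312) = 0.8742.
CD = 0.0176 + 0.0527 × 0.8742² = 0.05787.
D = q·S·CD = 11940 × 312 × 0.05787 = 2.156×10^5 N

D = 2.16×10^5 N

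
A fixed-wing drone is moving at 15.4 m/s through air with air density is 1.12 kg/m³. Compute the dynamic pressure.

q = 133 Pa

q = ½ρv² = ½ × 1.12 × 15.4² = 133 Pa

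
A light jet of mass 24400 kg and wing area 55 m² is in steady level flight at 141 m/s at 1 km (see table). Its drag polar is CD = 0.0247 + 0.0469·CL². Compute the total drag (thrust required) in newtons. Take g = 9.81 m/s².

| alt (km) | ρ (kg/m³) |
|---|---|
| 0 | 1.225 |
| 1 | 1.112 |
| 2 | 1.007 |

D = 19400 N

At 1 km, from the table: ρ = 1.112 kg/m³.
Weight W = mg = 24400 × 9.81 = 2.3936×10^5 N; in level flight L = W.
q = ½ρv² = ½ × 1.112 × 141² = 11050 Pa.
CL = 2W/(ρv²S) = 2×2.3936×10^5/(1.112×141²×55) = 0.3937.
CD = 0.0247 + 0.0469 × 0.3937² = 0.03197.
D = q·S·CD = 11050 × 55 × 0.03197 = 19440 N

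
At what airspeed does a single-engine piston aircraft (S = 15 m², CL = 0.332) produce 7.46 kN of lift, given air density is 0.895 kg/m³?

v = 57.9 m/s

L = ½ρv²S·CL ⇒ v = √(2L/(ρ·S·CL))
v = √(2 × 7460 / (0.895 × 15 × 0.332)) = √3347 = 57.9 m/s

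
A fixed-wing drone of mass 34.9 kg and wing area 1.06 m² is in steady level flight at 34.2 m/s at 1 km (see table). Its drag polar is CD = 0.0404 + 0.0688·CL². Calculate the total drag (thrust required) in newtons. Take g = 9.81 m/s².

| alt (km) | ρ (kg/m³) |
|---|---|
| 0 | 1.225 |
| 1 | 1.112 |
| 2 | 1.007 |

D = 39.5 N

At 1 km, from the table: ρ = 1.112 kg/m³.
In steady level flight, lift balances weight: W = mg = 34.9 × 9.81 = 342.37 N.
q = ½ρv² = ½ × 1.112 × 34.2² = 650.3 Pa.
CL = 2W/(ρv²S) = 2×342.37/(1.112×34.2²×1.06) = 0.4967.
CD = 0.0404 + 0.0688 × 0.4967² = 0.05737.
D = q·S·CD = 650.3 × 1.06 × 0.05737 = 39.55 N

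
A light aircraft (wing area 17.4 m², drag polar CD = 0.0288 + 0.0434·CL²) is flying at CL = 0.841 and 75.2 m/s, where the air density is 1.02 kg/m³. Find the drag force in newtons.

CD = 0.0288 + 0.0434 × 0.841² = 0.0595
D = ½ρv²S·CD = ½ × 1.02 × 75.2² × 17.4 × 0.0595 = 2990 N

D = 2990 N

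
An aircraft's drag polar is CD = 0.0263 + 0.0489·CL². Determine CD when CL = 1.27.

CD = 0.105

CD = 0.0263 + 0.0489 × 1.27² = 0.0263 + 0.07887 = 0.105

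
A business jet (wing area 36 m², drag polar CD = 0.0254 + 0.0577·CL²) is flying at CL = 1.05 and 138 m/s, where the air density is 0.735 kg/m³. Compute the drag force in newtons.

D = 22400 N

CD = 0.0254 + 0.0577 × 1.05² = 0.08901
D = ½ρv²S·CD = ½ × 0.735 × 138² × 36 × 0.08901 = 22400 N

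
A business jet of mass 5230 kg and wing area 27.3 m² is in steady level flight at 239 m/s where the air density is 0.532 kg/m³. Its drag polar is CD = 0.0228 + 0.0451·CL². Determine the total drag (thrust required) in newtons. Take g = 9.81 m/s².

D = 9740 N

In steady level flight, lift balances weight: W = mg = 5230 × 9.81 = 51306 N.
Dynamic pressure q = 0.5 × 0.532 × 239² = 15190 Pa.
CL = 2W/(ρv²S) = 2×51306/(0.532×239²×27.3) = 0.1237.
CD = 0.0228 + 0.0451 × 0.1237² = 0.02349.
D = q·S·CD = 15190 × 27.3 × 0.02349 = 9744 N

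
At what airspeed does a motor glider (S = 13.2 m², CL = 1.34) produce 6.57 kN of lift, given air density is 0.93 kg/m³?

L = ½ρv²S·CL ⇒ v = √(2L/(ρ·S·CL))
v = √(2 × 6570 / (0.93 × 13.2 × 1.34)) = √798.8 = 28.3 m/s

v = 28.3 m/s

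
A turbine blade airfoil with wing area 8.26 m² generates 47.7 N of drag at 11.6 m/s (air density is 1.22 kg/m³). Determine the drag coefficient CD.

From D = ½ρv²S·CD, rearranging gives CD = 2D/(ρv²S).
CD = 2 × 47.7 / (1.22 × 11.6² × 8.26) = 0.0704

CD = 0.0704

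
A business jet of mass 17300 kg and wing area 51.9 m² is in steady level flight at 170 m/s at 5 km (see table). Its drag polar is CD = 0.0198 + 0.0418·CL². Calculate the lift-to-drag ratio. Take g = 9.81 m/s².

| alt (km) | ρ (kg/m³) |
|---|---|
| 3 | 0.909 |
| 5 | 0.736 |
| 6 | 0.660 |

At 5 km, from the table: ρ = 0.736 kg/m³.
Level flight ⇒ L = W = m·g = 17300 × 9.81 = 1.6971×10^5 N.
q = ½ρv² = ½ × 0.736 × 170² = 10640 Pa.
CL = 2W/(ρv²S) = 2×1.6971×10^5/(0.736×170²×51.9) = 0.3075.
CD = 0.0198 + 0.0418 × 0.3075² = 0.02375.
L/D = CL/CD = 0.3075 / 0.02375 = 12.9

L/D = 12.9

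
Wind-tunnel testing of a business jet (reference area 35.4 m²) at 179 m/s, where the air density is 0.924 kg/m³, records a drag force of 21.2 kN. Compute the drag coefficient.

CD = 0.0405

From D = ½ρv²S·CD, rearranging gives CD = 2D/(ρv²S).
CD = 2 × 21200 / (0.924 × 179² × 35.4) = 0.0405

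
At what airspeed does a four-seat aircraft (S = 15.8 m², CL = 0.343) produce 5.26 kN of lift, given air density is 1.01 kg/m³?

v = 43.8 m/s

L = ½ρv²S·CL ⇒ v = √(2L/(ρ·S·CL))
v = √(2 × 5260 / (1.01 × 15.8 × 0.343)) = √1922 = 43.8 m/s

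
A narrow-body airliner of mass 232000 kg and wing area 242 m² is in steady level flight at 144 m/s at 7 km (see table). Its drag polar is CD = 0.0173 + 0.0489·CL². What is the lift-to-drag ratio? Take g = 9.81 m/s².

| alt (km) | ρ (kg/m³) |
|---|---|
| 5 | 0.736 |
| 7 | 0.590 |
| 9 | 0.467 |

L/D = 11.6

At 7 km, from the table: ρ = 0.590 kg/m³.
Level flight ⇒ L = W = m·g = 232000 × 9.81 = 2.2759×10^6 N.
q = ½ρv² = ½ × 0.59 × 144² = 6117 Pa.
CL = 2W/(ρv²S) = 2×2.2759×10^6/(0.59×144²×242) = 1.537.
CD = 0.0173 + 0.0489 × 1.537² = 0.1329.
L/D = CL/CD = 1.537 / 0.1329 = 11.6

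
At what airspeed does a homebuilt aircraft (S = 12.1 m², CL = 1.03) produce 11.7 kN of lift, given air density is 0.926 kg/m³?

L = ½ρv²S·CL ⇒ v = √(2L/(ρ·S·CL))
v = √(2 × 11700 / (0.926 × 12.1 × 1.03)) = √2028 = 45 m/s

v = 45 m/s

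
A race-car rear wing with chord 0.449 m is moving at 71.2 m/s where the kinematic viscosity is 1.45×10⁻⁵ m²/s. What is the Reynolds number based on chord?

Re = v·c/ν = 71.2 × 0.449 / (1.45×10⁻⁵) = 2.2×10^6

Re = 2.2×10^6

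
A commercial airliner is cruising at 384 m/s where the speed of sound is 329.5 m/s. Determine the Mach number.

M = v/a = 384 / 329.5 = 1.17

M = 1.17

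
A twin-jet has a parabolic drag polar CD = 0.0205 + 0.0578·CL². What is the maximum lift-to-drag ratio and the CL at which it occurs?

(L/D)max = 14.5, at CL = 0.596

For CD = CD0 + K·CL², (L/D)max occurs at CL* = √(CD0/K) and equals 1/(2√(K·CD0)).
(L/D)max = 1/(2√(0.0578 × 0.0205)) = 1/(2 × 0.03442) = 14.5
CL* = √(0.0205/0.0578) = 0.596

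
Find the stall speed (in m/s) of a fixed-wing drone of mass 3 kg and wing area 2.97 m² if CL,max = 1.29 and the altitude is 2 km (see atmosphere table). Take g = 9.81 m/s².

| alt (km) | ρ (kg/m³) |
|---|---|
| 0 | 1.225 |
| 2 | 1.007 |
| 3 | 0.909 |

At 2 km, from the table: ρ = 1.007 kg/m³.
At stall, lift equals weight: L = W = m·g = 3 × 9.81 = 29.43 N.
From L = ½ρV²S·CL,max = W: V_stall = √(2W/(ρSCL,max)) = √(2·29.43/(1.007·2.97·1.29))
V_stall = √15.26 = 3.91 m/s

V_stall = 3.91 m/s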